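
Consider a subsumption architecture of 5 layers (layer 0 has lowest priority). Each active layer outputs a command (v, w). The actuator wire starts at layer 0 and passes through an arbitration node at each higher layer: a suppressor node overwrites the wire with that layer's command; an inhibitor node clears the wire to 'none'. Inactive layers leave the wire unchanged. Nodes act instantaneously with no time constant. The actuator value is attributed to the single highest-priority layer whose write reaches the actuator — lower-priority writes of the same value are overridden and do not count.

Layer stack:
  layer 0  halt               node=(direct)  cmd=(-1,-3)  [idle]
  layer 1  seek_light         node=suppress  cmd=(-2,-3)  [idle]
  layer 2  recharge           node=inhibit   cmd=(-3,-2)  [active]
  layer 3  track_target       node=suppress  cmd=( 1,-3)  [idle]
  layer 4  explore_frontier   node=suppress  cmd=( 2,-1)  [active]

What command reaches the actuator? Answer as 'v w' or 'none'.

2 -1

layer 0 (halt) idle — none
layer 1 (seek_light) idle — unchanged: none
layer 2 (recharge) active — inhibits: none
layer 3 (track_target) idle — unchanged: none
layer 4 (explore_frontier) active — suppresses: (2, -1)
→ actuator (2, -1)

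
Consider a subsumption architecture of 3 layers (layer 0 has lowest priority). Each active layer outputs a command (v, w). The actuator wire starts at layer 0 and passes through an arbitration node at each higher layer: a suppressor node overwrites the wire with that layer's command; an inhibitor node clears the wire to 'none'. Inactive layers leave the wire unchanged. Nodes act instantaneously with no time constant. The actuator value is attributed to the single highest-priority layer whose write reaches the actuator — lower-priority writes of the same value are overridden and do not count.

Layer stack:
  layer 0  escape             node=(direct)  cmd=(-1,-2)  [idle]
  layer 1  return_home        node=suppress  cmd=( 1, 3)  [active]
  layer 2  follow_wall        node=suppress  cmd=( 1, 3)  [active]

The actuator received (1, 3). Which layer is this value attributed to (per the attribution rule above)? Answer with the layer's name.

follow_wall

layer 0 (escape) idle — none
layer 1 (return_home) active — suppresses: (1, 3)
layer 2 (follow_wall) active — suppresses: (1, 3)
→ actuator (1, 3)
last writer: layer 2 = follow_wall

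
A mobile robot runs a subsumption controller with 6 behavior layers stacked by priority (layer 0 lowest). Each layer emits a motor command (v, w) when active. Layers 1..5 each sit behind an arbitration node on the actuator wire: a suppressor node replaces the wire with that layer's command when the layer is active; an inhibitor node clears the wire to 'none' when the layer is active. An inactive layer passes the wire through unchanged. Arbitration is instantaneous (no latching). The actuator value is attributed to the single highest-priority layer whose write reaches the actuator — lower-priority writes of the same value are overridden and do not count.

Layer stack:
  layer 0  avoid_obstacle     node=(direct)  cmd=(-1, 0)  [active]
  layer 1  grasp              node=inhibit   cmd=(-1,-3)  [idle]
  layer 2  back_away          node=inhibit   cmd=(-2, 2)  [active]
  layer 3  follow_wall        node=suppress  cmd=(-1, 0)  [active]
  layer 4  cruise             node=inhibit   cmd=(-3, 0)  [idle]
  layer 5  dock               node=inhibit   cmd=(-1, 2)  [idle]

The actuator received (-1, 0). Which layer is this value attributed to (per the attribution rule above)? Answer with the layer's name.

follow_wall

[0] avoid_obstacle on; wire := (-1, 0)
[1] grasp off; pass (-1, 0)
[2] back_away on (inhibit); wire := none
[3] follow_wall on (suppress); wire := (-1, 0)
[4] cruise off; pass (-1, 0)
[5] dock off; pass (-1, 0)
output (-1, 0)
last writer: layer 3 = follow_wall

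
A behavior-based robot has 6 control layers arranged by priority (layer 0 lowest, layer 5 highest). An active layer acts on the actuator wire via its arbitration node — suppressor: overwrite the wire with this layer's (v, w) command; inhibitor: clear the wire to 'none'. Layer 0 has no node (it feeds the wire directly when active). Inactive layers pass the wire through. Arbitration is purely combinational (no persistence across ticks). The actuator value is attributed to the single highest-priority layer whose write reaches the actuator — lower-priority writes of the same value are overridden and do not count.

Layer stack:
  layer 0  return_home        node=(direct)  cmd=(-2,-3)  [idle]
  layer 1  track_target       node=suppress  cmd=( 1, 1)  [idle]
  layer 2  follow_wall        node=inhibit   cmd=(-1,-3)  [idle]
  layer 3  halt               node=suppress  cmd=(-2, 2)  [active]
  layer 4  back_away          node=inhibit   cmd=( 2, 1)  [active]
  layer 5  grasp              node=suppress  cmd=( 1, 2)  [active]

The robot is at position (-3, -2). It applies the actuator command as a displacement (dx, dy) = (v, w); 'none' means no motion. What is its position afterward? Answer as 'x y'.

-2 0

L0 return_home: idle → wire = none
L1 track_target: idle → wire stays none
L2 follow_wall: idle → wire stays none
L3 halt: active, suppressor → wire = (-2, 2)
L4 back_away: active, inhibitor → wire = none
L5 grasp: active, suppressor → wire = (1, 2)
actuator = (1, 2)
position: (-3, -2) + (1, 2) = (-2, 0)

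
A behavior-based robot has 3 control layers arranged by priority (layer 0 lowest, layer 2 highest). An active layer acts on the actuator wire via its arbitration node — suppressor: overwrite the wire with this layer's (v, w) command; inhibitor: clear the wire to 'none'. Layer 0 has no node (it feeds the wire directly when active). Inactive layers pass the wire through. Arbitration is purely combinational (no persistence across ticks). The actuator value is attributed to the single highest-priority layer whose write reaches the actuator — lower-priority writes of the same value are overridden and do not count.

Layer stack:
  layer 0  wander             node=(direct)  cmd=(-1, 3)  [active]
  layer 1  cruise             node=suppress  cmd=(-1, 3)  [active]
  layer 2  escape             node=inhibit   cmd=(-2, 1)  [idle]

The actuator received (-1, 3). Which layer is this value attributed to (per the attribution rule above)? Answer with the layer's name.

cruise

[0] wander on; wire := (-1, 3)
[1] cruise on (suppress); wire := (-1, 3)
[2] escape off; pass (-1, 3)
output (-1, 3)
last writer: layer 1 = cruise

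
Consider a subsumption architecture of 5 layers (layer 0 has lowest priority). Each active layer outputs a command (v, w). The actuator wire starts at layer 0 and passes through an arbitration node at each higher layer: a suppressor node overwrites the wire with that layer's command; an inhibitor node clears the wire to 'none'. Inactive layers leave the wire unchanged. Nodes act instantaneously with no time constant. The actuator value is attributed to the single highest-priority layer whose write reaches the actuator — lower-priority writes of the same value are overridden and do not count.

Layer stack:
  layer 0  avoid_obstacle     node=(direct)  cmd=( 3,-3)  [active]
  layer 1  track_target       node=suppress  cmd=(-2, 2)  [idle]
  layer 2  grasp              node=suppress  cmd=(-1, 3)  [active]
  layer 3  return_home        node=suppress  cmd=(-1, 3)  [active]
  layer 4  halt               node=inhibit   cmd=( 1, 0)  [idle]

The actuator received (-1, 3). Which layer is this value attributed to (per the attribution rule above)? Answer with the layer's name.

L0 avoid_obstacle: active, feeds wire = (3, -3)
L1 track_target: idle → wire stays (3, -3)
L2 grasp: active, suppressor → wire = (-1, 3)
L3 return_home: active, suppressor → wire = (-1, 3)
L4 halt: idle → wire stays (-1, 3)
actuator = (-1, 3)
last writer: layer 3 = return_home

return_home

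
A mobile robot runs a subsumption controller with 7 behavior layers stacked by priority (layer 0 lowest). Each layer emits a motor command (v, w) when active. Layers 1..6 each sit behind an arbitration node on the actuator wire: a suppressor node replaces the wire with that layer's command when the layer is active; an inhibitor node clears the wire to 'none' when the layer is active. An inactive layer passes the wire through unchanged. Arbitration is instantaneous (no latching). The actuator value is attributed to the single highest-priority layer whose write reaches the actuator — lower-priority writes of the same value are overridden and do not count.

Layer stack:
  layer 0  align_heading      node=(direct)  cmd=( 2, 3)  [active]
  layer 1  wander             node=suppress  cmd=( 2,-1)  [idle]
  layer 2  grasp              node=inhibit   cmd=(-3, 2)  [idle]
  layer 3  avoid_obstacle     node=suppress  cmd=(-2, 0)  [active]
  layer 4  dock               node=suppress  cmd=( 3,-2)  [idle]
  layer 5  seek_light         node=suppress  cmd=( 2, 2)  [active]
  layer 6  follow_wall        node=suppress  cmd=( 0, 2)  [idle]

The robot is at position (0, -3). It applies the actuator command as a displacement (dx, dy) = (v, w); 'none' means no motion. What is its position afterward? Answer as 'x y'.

layer 0 (align_heading) active — direct: (2, 3)
layer 1 (wander) idle — unchanged: (2, 3)
layer 2 (grasp) idle — unchanged: (2, 3)
layer 3 (avoid_obstacle) active — suppresses: (-2, 0)
layer 4 (dock) idle — unchanged: (-2, 0)
layer 5 (seek_light) active — suppresses: (2, 2)
layer 6 (follow_wall) idle — unchanged: (2, 2)
→ actuator (2, 2)
position: (0, -3) + (2, 2) = (2, -1)

2 -1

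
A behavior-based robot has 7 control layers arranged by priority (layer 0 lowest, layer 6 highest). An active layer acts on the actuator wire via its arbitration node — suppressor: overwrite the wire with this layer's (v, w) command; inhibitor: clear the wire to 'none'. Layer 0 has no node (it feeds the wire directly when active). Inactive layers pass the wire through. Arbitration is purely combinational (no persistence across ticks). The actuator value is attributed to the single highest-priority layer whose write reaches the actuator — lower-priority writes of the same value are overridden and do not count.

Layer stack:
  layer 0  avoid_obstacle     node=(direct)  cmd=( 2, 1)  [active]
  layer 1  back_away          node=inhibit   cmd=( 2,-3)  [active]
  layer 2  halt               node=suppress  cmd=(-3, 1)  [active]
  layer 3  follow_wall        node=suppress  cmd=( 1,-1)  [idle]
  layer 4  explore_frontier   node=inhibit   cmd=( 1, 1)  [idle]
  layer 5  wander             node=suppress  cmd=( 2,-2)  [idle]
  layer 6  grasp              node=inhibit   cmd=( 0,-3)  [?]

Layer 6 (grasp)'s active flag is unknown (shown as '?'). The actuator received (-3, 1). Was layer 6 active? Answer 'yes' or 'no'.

If layer 6 is active=yes:
  actuator would be none
If layer 6 is active=no:
  actuator would be (-3, 1)
Observed (-3, 1), so layer 6 was idle.

no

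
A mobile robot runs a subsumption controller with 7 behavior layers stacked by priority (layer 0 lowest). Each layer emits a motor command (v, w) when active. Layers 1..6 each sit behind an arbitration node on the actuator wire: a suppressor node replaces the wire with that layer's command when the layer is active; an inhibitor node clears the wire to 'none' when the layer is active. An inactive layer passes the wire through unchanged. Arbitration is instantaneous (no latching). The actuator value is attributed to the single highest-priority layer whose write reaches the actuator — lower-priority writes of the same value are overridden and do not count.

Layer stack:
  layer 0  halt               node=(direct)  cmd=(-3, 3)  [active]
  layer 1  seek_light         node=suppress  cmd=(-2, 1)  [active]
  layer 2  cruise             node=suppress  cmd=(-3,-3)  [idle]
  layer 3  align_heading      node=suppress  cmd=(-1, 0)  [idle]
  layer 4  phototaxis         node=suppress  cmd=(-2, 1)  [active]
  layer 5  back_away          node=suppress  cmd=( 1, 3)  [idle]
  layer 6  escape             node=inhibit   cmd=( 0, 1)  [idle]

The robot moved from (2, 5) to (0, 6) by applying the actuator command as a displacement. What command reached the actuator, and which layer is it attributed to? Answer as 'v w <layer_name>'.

displacement = (0, 6) − (2, 5) = (-2, 1)
[0] halt on; wire := (-3, 3)
[1] seek_light on (suppress); wire := (-2, 1)
[2] cruise off; pass (-2, 1)
[3] align_heading off; pass (-2, 1)
[4] phototaxis on (suppress); wire := (-2, 1)
[5] back_away off; pass (-2, 1)
[6] escape off; pass (-2, 1)
output (-2, 1) — from layer 4 (phototaxis)

-2 1 phototaxis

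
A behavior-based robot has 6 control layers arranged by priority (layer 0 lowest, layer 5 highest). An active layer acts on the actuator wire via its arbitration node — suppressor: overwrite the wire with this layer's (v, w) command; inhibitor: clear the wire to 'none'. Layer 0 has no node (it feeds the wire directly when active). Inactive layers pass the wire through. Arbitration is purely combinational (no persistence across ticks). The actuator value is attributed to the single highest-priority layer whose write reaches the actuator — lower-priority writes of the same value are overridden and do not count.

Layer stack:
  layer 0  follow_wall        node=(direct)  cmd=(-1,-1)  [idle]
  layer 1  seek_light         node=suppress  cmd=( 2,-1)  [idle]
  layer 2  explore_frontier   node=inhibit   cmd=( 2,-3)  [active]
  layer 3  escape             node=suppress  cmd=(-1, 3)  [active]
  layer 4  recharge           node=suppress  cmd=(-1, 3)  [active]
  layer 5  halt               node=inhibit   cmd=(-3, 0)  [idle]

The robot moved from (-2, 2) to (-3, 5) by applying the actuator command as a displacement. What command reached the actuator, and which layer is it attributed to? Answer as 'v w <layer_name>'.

displacement = (-3, 5) − (-2, 2) = (-1, 3)
L0 follow_wall: idle → wire = none
L1 seek_light: idle → wire stays none
L2 explore_frontier: active, inhibitor → wire = none
L3 escape: active, suppressor → wire = (-1, 3)
L4 recharge: active, suppressor → wire = (-1, 3)
L5 halt: idle → wire stays (-1, 3)
actuator = (-1, 3) — from layer 4 (recharge)

-1 3 recharge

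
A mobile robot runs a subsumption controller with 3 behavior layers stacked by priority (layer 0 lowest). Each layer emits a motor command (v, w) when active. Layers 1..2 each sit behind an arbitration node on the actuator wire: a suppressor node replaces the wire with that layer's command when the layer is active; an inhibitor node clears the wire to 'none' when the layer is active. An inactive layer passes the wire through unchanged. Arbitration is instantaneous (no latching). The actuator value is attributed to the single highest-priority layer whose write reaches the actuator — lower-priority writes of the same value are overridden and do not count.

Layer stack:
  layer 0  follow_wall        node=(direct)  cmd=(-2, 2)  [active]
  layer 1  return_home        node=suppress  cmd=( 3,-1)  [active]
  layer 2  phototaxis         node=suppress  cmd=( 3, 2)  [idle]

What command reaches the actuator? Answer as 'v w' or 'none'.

3 -1

[0] follow_wall on; wire := (-2, 2)
[1] return_home on (suppress); wire := (3, -1)
[2] phototaxis off; pass (3, -1)
output (3, -1)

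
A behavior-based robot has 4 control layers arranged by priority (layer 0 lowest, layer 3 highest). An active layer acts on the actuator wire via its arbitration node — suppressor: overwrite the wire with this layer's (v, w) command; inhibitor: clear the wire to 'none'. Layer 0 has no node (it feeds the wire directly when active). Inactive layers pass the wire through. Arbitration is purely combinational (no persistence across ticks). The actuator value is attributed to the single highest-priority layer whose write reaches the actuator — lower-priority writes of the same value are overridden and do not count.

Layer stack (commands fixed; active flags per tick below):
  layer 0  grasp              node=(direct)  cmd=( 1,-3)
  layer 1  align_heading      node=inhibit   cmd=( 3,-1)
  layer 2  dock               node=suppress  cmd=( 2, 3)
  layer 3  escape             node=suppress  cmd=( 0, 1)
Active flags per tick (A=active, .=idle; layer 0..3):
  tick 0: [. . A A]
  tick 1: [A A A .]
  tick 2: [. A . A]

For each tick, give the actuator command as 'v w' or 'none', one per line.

tick 0:
  L0 grasp: idle → wire = none
  L1 align_heading: idle → wire stays none
  L2 dock: active, suppressor → wire = (2, 3)
  L3 escape: active, suppressor → wire = (0, 1)
  actuator = (0, 1)
tick 1:
  L0 grasp: active, feeds wire = (1, -3)
  L1 align_heading: active, inhibitor → wire = none
  L2 dock: active, suppressor → wire = (2, 3)
  L3 escape: idle → wire stays (2, 3)
  actuator = (2, 3)
tick 2:
  L0 grasp: idle → wire = none
  L1 align_heading: active, inhibitor → wire = none
  L2 dock: idle → wire stays none
  L3 escape: active, suppressor → wire = (0, 1)
  actuator = (0, 1)

0 1
2 3
0 1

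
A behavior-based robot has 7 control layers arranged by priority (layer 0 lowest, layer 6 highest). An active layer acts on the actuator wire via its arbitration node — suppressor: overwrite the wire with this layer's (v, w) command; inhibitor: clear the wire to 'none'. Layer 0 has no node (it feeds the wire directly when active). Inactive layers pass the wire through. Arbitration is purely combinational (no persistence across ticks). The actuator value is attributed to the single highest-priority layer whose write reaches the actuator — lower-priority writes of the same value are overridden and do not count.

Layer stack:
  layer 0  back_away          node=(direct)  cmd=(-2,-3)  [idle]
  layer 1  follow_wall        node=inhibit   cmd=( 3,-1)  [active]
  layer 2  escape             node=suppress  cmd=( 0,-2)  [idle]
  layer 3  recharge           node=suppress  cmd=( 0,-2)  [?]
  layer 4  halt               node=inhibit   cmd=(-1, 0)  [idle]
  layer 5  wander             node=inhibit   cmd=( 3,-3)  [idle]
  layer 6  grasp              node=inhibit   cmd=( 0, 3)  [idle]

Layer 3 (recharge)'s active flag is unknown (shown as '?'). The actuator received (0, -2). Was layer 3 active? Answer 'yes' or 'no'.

yes

If layer 3 is active=yes:
  actuator would be (0, -2)
If layer 3 is active=no:
  actuator would be none
Observed (0, -2), so layer 3 was active.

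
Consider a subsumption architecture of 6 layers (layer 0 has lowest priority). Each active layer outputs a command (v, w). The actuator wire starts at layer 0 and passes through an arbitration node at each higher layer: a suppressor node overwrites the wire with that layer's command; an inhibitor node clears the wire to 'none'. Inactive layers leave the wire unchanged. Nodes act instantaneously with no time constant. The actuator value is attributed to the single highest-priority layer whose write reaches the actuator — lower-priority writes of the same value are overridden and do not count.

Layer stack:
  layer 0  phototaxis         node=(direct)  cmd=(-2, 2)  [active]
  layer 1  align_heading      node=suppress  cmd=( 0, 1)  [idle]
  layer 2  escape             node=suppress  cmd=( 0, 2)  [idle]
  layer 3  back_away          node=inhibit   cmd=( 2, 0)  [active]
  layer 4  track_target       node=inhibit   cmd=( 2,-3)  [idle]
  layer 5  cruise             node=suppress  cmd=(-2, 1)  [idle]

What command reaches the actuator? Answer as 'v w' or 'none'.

[0] phototaxis on; wire := (-2, 2)
[1] align_heading off; pass (-2, 2)
[2] escape off; pass (-2, 2)
[3] back_away on (inhibit); wire := none
[4] track_target off; pass none
[5] cruise off; pass none
output none

none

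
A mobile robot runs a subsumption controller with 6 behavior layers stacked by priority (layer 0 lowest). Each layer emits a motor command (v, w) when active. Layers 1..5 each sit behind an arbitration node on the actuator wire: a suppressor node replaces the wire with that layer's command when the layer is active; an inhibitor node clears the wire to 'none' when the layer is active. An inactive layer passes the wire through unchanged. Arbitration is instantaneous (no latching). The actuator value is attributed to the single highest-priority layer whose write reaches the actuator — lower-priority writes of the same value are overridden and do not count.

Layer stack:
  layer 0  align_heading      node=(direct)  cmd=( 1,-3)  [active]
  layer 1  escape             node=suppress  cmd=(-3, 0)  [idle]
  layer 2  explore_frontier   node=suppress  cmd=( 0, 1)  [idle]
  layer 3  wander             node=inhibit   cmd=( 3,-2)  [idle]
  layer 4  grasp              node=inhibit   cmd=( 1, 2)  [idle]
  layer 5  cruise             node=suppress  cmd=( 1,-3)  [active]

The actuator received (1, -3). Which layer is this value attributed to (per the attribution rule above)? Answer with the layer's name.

layer 0 (align_heading) active — direct: (1, -3)
layer 1 (escape) idle — unchanged: (1, -3)
layer 2 (explore_frontier) idle — unchanged: (1, -3)
layer 3 (wander) idle — unchanged: (1, -3)
layer 4 (grasp) idle — unchanged: (1, -3)
layer 5 (cruise) active — suppresses: (1, -3)
→ actuator (1, -3)
last writer: layer 5 = cruise

cruise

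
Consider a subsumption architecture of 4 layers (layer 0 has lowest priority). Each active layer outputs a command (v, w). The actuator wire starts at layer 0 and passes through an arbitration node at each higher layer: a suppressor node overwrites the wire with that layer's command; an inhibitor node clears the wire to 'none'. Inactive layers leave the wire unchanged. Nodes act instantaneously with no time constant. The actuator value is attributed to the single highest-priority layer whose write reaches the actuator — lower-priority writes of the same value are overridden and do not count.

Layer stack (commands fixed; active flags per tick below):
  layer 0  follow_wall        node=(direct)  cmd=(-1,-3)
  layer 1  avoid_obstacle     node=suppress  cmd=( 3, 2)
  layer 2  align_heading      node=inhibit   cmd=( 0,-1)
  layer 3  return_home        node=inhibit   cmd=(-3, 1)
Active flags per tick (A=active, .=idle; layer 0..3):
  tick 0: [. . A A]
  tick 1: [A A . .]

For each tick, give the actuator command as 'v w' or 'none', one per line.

none
3 2

tick 0:
  layer 0 (follow_wall) idle — none
  layer 1 (avoid_obstacle) idle — unchanged: none
  layer 2 (align_heading) active — inhibits: none
  layer 3 (return_home) active — inhibits: none
  → actuator none
tick 1:
  layer 0 (follow_wall) active — direct: (-1, -3)
  layer 1 (avoid_obstacle) active — suppresses: (3, 2)
  layer 2 (align_heading) idle — unchanged: (3, 2)
  layer 3 (return_home) idle — unchanged: (3, 2)
  → actuator (3, 2)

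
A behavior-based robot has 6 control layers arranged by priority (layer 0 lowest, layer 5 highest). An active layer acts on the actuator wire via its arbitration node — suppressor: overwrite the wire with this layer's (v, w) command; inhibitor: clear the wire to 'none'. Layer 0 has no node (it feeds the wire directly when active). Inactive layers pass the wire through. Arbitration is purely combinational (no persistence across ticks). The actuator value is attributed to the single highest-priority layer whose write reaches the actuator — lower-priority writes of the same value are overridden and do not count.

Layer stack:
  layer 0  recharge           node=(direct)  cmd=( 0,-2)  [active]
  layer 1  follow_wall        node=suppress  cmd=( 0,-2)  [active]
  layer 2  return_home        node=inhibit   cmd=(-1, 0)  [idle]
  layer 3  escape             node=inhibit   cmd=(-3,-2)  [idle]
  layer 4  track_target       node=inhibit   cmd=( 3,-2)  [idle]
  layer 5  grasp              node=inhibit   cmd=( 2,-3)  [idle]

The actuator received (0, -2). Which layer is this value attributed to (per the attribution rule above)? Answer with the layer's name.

layer 0 (recharge) active — direct: (0, -2)
layer 1 (follow_wall) active — suppresses: (0, -2)
layer 2 (return_home) idle — unchanged: (0, -2)
layer 3 (escape) idle — unchanged: (0, -2)
layer 4 (track_target) idle — unchanged: (0, -2)
layer 5 (grasp) idle — unchanged: (0, -2)
→ actuator (0, -2)
last writer: layer 1 = follow_wall

follow_wall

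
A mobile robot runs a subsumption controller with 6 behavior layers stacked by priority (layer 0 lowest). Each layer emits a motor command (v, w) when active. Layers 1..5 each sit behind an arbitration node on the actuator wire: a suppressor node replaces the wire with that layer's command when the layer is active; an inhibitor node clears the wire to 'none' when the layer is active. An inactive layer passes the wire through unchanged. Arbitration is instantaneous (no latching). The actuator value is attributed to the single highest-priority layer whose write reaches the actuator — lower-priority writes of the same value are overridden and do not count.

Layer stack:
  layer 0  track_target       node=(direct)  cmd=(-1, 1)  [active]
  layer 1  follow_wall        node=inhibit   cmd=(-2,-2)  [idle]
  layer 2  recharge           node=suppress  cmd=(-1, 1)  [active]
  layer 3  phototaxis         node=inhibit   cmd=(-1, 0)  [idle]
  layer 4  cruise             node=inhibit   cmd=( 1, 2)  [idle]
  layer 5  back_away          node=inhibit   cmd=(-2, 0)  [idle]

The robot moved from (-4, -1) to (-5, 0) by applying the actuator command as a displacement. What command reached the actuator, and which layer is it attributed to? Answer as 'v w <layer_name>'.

displacement = (-5, 0) − (-4, -1) = (-1, 1)
[0] track_target on; wire := (-1, 1)
[1] follow_wall off; pass (-1, 1)
[2] recharge on (suppress); wire := (-1, 1)
[3] phototaxis off; pass (-1, 1)
[4] cruise off; pass (-1, 1)
[5] back_away off; pass (-1, 1)
output (-1, 1) — from layer 2 (recharge)

-1 1 recharge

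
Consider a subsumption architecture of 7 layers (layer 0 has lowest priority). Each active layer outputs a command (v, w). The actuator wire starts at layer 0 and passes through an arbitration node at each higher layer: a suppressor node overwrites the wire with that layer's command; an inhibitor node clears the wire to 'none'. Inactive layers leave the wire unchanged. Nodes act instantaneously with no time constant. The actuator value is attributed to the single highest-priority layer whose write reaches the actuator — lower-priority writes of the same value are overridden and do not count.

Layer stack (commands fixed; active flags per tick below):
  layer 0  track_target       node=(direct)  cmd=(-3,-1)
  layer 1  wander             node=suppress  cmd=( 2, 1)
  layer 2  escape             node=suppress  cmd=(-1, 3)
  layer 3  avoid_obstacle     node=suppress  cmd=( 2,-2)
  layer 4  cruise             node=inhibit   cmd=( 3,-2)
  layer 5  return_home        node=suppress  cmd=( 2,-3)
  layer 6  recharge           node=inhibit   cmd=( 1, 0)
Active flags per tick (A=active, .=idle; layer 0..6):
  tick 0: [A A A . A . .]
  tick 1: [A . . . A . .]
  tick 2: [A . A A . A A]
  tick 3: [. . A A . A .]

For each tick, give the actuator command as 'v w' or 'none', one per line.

none
none
none
2 -3

tick 0:
  [0] track_target on; wire := (-3, -1)
  [1] wander on (suppress); wire := (2, 1)
  [2] escape on (suppress); wire := (-1, 3)
  [3] avoid_obstacle off; pass (-1, 3)
  [4] cruise on (inhibit); wire := none
  [5] return_home off; pass none
  [6] recharge off; pass none
  output none
tick 1:
  [0] track_target on; wire := (-3, -1)
  [1] wander off; pass (-3, -1)
  [2] escape off; pass (-3, -1)
  [3] avoid_obstacle off; pass (-3, -1)
  [4] cruise on (inhibit); wire := none
  [5] return_home off; pass none
  [6] recharge off; pass none
  output none
tick 2:
  [0] track_target on; wire := (-3, -1)
  [1] wander off; pass (-3, -1)
  [2] escape on (suppress); wire := (-1, 3)
  [3] avoid_obstacle on (suppress); wire := (2, -2)
  [4] cruise off; pass (2, -2)
  [5] return_home on (suppress); wire := (2, -3)
  [6] recharge on (inhibit); wire := none
  output none
tick 3:
  [0] track_target off; wire := none
  [1] wander off; pass none
  [2] escape on (suppress); wire := (-1, 3)
  [3] avoid_obstacle on (suppress); wire := (2, -2)
  [4] cruise off; pass (2, -2)
  [5] return_home on (suppress); wire := (2, -3)
  [6] recharge off; pass (2, -3)
  output (2, -3)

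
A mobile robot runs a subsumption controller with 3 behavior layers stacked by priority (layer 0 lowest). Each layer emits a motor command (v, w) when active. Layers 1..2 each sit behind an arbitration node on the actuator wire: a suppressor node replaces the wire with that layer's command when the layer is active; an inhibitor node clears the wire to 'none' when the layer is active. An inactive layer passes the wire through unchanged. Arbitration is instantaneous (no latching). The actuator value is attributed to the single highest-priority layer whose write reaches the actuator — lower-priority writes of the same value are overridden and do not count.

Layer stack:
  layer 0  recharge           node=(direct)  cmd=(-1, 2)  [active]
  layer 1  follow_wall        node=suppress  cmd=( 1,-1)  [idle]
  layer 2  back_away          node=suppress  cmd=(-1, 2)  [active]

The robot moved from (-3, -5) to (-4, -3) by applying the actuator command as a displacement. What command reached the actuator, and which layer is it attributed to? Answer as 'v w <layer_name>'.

-1 2 back_away

displacement = (-4, -3) − (-3, -5) = (-1, 2)
layer 0 (recharge) active — direct: (-1, 2)
layer 1 (follow_wall) idle — unchanged: (-1, 2)
layer 2 (back_away) active — suppresses: (-1, 2)
→ actuator (-1, 2) — from layer 2 (back_away)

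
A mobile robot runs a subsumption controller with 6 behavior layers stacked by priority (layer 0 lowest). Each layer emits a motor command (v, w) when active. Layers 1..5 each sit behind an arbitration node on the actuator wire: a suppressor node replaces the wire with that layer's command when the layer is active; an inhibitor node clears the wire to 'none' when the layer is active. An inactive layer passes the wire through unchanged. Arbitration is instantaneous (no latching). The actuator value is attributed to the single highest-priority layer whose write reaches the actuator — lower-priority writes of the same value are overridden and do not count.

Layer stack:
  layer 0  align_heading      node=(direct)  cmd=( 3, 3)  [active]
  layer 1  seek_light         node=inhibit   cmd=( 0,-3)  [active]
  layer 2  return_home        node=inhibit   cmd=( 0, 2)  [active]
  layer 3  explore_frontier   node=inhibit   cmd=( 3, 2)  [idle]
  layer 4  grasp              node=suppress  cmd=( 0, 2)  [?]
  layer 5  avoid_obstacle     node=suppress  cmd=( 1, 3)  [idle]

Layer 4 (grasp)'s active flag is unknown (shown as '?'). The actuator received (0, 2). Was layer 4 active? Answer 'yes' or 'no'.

If layer 4 is active=yes:
  actuator would be (0, 2)
If layer 4 is active=no:
  actuator would be none
Observed (0, 2), so layer 4 was active.

yes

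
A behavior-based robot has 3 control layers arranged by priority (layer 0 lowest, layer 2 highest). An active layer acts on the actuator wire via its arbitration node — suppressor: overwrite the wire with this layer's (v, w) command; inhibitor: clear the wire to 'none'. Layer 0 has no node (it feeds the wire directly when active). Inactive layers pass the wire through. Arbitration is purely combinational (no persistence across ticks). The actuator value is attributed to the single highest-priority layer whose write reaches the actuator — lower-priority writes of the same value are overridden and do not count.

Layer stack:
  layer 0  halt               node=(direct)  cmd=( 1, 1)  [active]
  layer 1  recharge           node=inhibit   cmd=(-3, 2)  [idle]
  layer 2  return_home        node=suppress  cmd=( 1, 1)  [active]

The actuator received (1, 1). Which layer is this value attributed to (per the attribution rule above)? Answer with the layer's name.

L0 halt: active, feeds wire = (1, 1)
L1 recharge: idle → wire stays (1, 1)
L2 return_home: active, suppressor → wire = (1, 1)
actuator = (1, 1)
last writer: layer 2 = return_home

return_home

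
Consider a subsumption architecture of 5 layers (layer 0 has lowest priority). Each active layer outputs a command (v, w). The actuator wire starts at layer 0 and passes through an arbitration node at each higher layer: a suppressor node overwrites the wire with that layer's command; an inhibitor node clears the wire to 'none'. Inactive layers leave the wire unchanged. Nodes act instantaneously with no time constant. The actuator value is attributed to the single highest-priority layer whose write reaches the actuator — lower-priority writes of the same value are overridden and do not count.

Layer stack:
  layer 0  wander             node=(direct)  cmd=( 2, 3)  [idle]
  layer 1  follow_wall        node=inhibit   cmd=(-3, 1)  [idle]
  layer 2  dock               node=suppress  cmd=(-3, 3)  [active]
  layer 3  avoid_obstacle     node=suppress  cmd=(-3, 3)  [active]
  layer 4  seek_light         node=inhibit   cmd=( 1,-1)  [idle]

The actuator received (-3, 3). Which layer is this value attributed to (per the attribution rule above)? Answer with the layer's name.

avoid_obstacle

L0 wander: idle → wire = none
L1 follow_wall: idle → wire stays none
L2 dock: active, suppressor → wire = (-3, 3)
L3 avoid_obstacle: active, suppressor → wire = (-3, 3)
L4 seek_light: idle → wire stays (-3, 3)
actuator = (-3, 3)
last writer: layer 3 = avoid_obstacle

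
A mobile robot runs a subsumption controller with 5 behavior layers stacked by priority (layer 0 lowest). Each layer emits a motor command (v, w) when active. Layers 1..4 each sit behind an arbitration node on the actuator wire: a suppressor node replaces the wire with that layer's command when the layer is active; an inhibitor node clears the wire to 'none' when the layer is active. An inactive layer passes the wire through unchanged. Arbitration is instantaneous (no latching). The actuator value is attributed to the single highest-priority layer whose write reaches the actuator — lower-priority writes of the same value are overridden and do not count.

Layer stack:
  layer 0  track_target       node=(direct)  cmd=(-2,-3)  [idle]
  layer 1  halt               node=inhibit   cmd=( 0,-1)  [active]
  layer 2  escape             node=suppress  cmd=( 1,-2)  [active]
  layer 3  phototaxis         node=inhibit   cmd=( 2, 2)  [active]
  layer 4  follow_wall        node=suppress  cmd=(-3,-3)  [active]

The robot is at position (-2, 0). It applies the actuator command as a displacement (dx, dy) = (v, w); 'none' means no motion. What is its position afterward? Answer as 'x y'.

-5 -3

L0 track_target: idle → wire = none
L1 halt: active, inhibitor → wire = none
L2 escape: active, suppressor → wire = (1, -2)
L3 phototaxis: active, inhibitor → wire = none
L4 follow_wall: active, suppressor → wire = (-3, -3)
actuator = (-3, -3)
position: (-2, 0) + (-3, -3) = (-5, -3)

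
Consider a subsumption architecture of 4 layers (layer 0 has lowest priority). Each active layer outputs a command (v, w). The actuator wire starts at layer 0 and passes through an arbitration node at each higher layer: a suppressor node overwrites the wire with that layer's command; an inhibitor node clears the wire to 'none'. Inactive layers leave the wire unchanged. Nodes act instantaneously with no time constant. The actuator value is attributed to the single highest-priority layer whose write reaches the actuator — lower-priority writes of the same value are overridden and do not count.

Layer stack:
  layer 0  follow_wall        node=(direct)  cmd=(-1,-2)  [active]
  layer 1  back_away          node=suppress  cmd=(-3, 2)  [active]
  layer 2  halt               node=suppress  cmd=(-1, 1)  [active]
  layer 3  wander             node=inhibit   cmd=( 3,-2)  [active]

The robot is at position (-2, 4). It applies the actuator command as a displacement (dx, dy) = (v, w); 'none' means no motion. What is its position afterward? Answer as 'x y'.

-2 4

L0 follow_wall: active, feeds wire = (-1, -2)
L1 back_away: active, suppressor → wire = (-3, 2)
L2 halt: active, suppressor → wire = (-1, 1)
L3 wander: active, inhibitor → wire = none
actuator = none
position: (-2, 4) + none = (-2, 4)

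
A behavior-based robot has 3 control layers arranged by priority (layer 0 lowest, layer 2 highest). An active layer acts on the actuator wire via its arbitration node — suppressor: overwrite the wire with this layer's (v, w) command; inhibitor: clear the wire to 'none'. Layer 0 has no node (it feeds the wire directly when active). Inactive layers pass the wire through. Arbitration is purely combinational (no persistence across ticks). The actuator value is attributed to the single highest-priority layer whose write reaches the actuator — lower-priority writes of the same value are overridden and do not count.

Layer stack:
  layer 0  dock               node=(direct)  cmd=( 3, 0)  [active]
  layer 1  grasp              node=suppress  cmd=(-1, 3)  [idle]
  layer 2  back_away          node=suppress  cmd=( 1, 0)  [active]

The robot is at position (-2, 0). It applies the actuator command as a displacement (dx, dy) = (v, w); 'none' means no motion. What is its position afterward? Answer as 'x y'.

-1 0

[0] dock on; wire := (3, 0)
[1] grasp off; pass (3, 0)
[2] back_away on (suppress); wire := (1, 0)
output (1, 0)
position: (-2, 0) + (1, 0) = (-1, 0)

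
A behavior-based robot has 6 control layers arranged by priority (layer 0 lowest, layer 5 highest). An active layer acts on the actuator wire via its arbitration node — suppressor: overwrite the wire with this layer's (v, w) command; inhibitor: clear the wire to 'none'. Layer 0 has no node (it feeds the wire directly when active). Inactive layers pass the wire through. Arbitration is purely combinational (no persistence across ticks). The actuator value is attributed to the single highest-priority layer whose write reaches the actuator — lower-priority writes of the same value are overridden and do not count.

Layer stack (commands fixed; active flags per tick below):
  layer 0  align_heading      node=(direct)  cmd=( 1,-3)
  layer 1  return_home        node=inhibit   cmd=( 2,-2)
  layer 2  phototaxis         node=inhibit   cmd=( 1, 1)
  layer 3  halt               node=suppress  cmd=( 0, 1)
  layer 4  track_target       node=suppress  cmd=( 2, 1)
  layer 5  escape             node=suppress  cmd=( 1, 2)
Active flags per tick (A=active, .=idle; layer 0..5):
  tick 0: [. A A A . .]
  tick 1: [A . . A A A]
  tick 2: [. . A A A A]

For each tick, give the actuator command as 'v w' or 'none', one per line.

0 1
1 2
1 2

tick 0:
  L0 align_heading: idle → wire = none
  L1 return_home: active, inhibitor → wire = none
  L2 phototaxis: active, inhibitor → wire = none
  L3 halt: active, suppressor → wire = (0, 1)
  L4 track_target: idle → wire stays (0, 1)
  L5 escape: idle → wire stays (0, 1)
  actuator = (0, 1)
tick 1:
  L0 align_heading: active, feeds wire = (1, -3)
  L1 return_home: idle → wire stays (1, -3)
  L2 phototaxis: idle → wire stays (1, -3)
  L3 halt: active, suppressor → wire = (0, 1)
  L4 track_target: active, suppressor → wire = (2, 1)
  L5 escape: active, suppressor → wire = (1, 2)
  actuator = (1, 2)
tick 2:
  L0 align_heading: idle → wire = none
  L1 return_home: idle → wire stays none
  L2 phototaxis: active, inhibitor → wire = none
  L3 halt: active, suppressor → wire = (0, 1)
  L4 track_target: active, suppressor → wire = (2, 1)
  L5 escape: active, suppressor → wire = (1, 2)
  actuator = (1, 2)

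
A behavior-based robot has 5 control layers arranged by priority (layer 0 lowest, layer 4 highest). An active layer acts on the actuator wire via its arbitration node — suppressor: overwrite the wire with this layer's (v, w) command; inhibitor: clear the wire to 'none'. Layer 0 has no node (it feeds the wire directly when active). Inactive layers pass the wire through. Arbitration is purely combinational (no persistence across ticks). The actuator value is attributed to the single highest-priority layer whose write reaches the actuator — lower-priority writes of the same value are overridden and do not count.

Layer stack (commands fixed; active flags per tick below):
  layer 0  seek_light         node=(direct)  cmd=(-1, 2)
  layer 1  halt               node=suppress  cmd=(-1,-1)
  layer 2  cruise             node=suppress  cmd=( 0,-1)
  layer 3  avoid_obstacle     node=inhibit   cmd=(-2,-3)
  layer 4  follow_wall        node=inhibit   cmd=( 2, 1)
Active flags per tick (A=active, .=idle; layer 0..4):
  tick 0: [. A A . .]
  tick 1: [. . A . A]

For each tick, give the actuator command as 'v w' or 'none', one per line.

0 -1
none

tick 0:
  L0 seek_light: idle → wire = none
  L1 halt: active, suppressor → wire = (-1, -1)
  L2 cruise: active, suppressor → wire = (0, -1)
  L3 avoid_obstacle: idle → wire stays (0, -1)
  L4 follow_wall: idle → wire stays (0, -1)
  actuator = (0, -1)
tick 1:
  L0 seek_light: idle → wire = none
  L1 halt: idle → wire stays none
  L2 cruise: active, suppressor → wire = (0, -1)
  L3 avoid_obstacle: idle → wire stays (0, -1)
  L4 follow_wall: active, inhibitor → wire = none
  actuator = none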